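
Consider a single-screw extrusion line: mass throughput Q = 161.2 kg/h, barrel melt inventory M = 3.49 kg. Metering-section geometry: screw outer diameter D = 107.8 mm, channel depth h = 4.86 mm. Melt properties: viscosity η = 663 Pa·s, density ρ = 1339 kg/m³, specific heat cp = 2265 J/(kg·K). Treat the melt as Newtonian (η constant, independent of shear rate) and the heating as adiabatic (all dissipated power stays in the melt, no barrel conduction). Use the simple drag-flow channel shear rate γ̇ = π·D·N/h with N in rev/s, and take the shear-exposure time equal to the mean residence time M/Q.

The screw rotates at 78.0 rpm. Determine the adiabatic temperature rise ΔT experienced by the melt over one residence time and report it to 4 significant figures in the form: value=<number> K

value=139.8 K

Convert throughput: Q = 161.2 kg/h = 161.2/3600 = 0.0447778 kg/s
Mean residence time: t_res = M/Q_s = 3.49 kg / 0.0447778 kg/s = 77.9404 s
Convert to SI: D = 0.1078 m, h = 0.00486 m, N = 78.0/60 = 1.3 rev/s
γ̇ = π D N / h = (π)(0.1078)(1.3) / 0.00486 = 90.5891 s⁻¹
ΔT = η·γ̇²·t_res/(ρ·cp) = [663 × 90.5891² × 77.9404] / [1339 × 2265] = 139.823 K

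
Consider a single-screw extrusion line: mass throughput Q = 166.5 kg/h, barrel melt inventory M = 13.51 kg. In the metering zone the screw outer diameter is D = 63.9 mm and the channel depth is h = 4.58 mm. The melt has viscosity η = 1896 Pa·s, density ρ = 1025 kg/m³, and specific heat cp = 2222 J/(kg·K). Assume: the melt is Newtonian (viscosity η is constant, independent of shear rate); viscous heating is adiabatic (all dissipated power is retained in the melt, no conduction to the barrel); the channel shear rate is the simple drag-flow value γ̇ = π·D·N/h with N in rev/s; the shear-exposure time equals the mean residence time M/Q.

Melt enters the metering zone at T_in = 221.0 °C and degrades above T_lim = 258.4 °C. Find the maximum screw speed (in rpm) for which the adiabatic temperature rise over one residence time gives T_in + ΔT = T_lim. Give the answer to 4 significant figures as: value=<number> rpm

Q_s = Q / 3600 = 166.5 / 3600 = 0.04625 kg/s
t_res = M / Q_s = 13.51 / 0.04625 = 292.108 s
Convert to metres: D = 0.0639 m, h = 0.00458 m
Allowable rise: ΔT_a = T_lim − T_in = 258.4 − 221.0 = 37.4 K
Invert ΔT = ηγ̇²t_res/(ρcp) for γ̇: γ̇_max² = ΔT_a ρ cp / (η t_res) = 37.4·1025·2222 / (1896·292.108) = 153.8 s⁻²
Take the square root: γ̇_max = √(153.8) = 12.4016 s⁻¹
Solve γ̇ = πDN/h for N: N_max = γ̇_max·h/(π·D) = 12.4016 × 0.00458 / (π × 0.0639) = 0.282939 rev/s = 16.9764 rpm

value=16.98 rpm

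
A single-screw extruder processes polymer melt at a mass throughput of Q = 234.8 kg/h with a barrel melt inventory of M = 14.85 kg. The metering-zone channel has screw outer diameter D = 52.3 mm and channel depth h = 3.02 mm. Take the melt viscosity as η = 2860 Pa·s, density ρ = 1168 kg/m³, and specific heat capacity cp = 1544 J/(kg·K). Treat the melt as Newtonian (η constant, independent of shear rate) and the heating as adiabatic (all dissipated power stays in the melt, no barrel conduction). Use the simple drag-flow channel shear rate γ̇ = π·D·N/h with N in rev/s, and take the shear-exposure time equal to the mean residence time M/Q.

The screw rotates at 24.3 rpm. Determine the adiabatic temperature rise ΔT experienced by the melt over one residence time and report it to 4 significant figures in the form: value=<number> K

Q_s = Q / 3600 = 234.8 / 3600 = 0.0652222 kg/s
t_res = M / Q_s = 14.85 ÷ 0.0652222 = 227.683 s
Convert to SI: D = 0.0523 m, h = 0.00302 m, N = 24.3/60 = 0.405 rev/s
γ̇ = π D N / h = (π)(0.0523)(0.405) / 0.00302 = 22.0343 s⁻¹
ΔT = η·γ̇²·t_res / (ρ·cp) = 2860 · (22.0343)² · 227.683 / (1168 · 1544) = 175.31 K

value=175.3 K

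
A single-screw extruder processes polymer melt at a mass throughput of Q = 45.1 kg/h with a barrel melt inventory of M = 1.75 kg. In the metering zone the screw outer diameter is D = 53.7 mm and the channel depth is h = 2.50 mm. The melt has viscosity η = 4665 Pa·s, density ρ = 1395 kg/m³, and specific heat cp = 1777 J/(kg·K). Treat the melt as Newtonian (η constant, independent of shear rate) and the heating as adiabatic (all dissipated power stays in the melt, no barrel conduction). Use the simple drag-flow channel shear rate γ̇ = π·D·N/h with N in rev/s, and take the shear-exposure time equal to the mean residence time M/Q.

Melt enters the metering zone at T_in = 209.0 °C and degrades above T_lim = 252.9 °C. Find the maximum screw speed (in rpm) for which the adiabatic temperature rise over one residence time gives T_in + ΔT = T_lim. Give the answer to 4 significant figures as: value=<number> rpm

Q_s = Q / 3600 = 45.1 / 3600 = 0.0125278 kg/s
t_res = M / Q_s = 1.75 ÷ 0.0125278 = 139.69 s
D = 53.7 mm = 0.0537 m;  h = 2.50 mm = 0.0025 m
ΔT_a = T_lim − T_in = 252.9 °C − 209.0 °C = 43.9 K
γ̇_max² = ΔT_a·ρ·cp/(η·t_res) = 43.9·1395·1777/(4665·139.69) = 166.998 s⁻²
Take the square root: γ̇_max = √(166.998) = 12.9228 s⁻¹
Solve γ̇ = πDN/h for N: N_max = γ̇_max·h/(π·D) = 12.9228 × 0.0025 / (π × 0.0537) = 0.191501 rev/s = 11.4901 rpm

value=11.49 rpm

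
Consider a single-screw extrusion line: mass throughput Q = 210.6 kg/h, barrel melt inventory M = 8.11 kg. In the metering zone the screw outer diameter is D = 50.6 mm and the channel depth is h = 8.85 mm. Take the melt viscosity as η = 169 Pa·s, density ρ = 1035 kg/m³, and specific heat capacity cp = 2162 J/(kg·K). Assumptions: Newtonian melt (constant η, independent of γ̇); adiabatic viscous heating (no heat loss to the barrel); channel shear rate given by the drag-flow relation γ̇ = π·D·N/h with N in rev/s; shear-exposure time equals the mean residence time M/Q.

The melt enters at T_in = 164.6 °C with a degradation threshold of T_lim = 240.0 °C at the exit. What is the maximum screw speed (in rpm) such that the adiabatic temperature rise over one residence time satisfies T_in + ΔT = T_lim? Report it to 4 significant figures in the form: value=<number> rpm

value=283.5 rpm

Q_s = Q / 3600 = 210.6 / 3600 = 0.0585 kg/s
t_res = M / Q_s = 8.11 / 0.0585 = 138.632 s
D = 50.6 mm = 0.0506 m;  h = 8.85 mm = 0.00885 m
Allowable rise: ΔT_a = T_lim − T_in = 240.0 − 164.6 = 75.4 K
Invert ΔT = ηγ̇²t_res/(ρcp) for γ̇: γ̇_max² = ΔT_a ρ cp / (η t_res) = 75.4·1035·2162 / (169·138.632) = 7201.38 s⁻²
Take the square root: γ̇_max = √(7201.38) = 84.8609 s⁻¹
Solve γ̇ = πDN/h for N: N_max = γ̇_max·h/(π·D) = 84.8609 × 0.00885 / (π × 0.0506) = 4.72444 rev/s = 283.467 rpm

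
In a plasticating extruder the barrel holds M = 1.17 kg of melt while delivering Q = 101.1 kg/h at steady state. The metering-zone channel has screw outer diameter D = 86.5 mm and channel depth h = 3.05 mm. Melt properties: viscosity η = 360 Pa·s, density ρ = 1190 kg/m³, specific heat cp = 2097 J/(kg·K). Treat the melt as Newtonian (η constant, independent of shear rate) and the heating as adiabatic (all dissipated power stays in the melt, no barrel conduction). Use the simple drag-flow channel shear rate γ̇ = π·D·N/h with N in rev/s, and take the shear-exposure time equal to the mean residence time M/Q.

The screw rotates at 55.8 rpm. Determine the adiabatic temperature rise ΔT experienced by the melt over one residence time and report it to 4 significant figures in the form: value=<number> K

Q_s = Q / 3600 = 101.1 / 3600 = 0.0280833 kg/s
Mean residence time: t_res = M/Q_s = 1.17 kg / 0.0280833 kg/s = 41.6617 s
Geometry in metres: D = 86.5 mm → 0.0865 m, h = 3.05 mm → 0.00305 m; screw speed N = 55.8 rpm = 0.93 rev/s
Shear rate: γ̇ = πDN/h = π·0.0865·0.93/0.00305 = 82.8608 s⁻¹
ΔT = η·γ̇²·t_res/(ρ·cp) = [360 × 82.8608² × 41.6617] / [1190 × 2097] = 41.266 K

value=41.27 K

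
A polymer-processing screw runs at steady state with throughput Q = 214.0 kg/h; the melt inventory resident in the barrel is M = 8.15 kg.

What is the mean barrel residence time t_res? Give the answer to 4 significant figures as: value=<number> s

value=137.1 s

Convert throughput: Q = 214.0 kg/h = 214.0/3600 = 0.0594444 kg/s
t_res = M / Q_s = 8.15 / 0.0594444 = 137.103 s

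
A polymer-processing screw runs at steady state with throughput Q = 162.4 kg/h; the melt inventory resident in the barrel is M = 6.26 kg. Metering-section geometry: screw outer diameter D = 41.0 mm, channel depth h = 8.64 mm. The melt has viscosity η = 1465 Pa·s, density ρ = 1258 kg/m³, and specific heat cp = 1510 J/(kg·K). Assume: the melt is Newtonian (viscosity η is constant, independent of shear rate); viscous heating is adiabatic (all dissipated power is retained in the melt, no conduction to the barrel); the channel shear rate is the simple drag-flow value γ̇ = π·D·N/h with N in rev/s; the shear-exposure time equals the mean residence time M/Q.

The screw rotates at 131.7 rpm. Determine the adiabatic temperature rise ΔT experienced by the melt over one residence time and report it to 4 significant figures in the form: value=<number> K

value=114.6 K

Q_s = Q / 3600 = 162.4 / 3600 = 0.0451111 kg/s
t_res = M / Q_s = 6.26 ÷ 0.0451111 = 138.768 s
D = 41.0 mm = 0.041 m;  h = 8.64 mm = 0.00864 m;  N = 131.7 rpm / 60 = 2.195 rev/s
Shear rate: γ̇ = πDN/h = π·0.041·2.195/0.00864 = 32.7231 s⁻¹
ΔT = η·γ̇²·t_res / (ρ·cp) = 1465 · (32.7231)² · 138.768 / (1258 · 1510) = 114.599 K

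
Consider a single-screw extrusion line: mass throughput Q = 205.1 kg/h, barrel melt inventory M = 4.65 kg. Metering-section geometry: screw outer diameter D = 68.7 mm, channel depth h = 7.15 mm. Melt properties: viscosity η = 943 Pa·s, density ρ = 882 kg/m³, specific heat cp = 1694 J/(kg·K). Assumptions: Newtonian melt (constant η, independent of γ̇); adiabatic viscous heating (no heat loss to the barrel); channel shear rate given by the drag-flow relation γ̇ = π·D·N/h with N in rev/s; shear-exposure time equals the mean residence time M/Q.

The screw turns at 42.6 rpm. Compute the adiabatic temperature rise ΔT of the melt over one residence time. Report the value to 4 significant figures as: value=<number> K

Q_s = Q / 3600 = 205.1 / 3600 = 0.0569722 kg/s
t_res = M / Q_s = 4.65 ÷ 0.0569722 = 81.6187 s
Convert to SI: D = 0.0687 m, h = 0.00715 m, N = 42.6/60 = 0.71 rev/s
Shear rate: γ̇ = πDN/h = π·0.0687·0.71/0.00715 = 21.4318 s⁻¹
Adiabatic rise: ΔT = η γ̇² t_res / (ρ cp) = 943·(21.4318)²·81.6187 / (882·1694) = 23.6612 K

value=23.66 K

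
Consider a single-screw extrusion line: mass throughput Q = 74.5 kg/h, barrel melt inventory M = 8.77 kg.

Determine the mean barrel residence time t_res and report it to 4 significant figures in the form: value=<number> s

Convert throughput: Q = 74.5 kg/h = 74.5/3600 = 0.0206944 kg/s
Mean residence time: t_res = M/Q_s = 8.77 kg / 0.0206944 kg/s = 423.785 s

value=423.8 s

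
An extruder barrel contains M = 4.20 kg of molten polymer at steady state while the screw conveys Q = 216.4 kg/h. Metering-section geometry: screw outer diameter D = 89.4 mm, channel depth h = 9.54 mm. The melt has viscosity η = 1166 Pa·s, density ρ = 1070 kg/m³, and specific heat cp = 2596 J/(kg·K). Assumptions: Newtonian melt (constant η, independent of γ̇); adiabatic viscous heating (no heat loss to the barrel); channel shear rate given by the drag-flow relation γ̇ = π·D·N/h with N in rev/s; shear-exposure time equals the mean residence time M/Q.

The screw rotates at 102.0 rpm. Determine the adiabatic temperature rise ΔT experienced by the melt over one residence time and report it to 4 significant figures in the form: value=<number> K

value=73.47 K

Convert throughput: Q = 216.4 kg/h = 216.4/3600 = 0.0601111 kg/s
t_res = M / Q_s = 4.20 / 0.0601111 = 69.8706 s
Convert to SI: D = 0.0894 m, h = 0.00954 m, N = 102.0/60 = 1.7 rev/s
γ̇ = π·D·N / h = π · 0.0894 · 1.7 / 0.00954 = 50.0481 s⁻¹
ΔT = η·γ̇²·t_res/(ρ·cp) = [1166 × 50.0481² × 69.8706] / [1070 × 2596] = 73.465 K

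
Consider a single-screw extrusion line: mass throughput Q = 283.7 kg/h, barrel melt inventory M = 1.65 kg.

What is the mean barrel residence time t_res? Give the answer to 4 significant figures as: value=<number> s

value=20.94 s

Convert throughput: Q = 283.7 kg/h = 283.7/3600 = 0.0788056 kg/s
t_res = M / Q_s = 1.65 / 0.0788056 = 20.9376 s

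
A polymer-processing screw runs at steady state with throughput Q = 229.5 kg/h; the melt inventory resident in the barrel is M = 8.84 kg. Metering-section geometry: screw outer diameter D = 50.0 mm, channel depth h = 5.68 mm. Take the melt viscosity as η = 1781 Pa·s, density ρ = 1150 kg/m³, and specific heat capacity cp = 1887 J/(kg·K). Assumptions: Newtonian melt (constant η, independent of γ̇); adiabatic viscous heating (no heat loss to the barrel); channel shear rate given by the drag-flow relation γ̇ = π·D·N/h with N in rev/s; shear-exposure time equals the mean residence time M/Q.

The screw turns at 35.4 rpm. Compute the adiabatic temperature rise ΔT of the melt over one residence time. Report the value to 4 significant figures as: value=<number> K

Q_s = Q / 3600 = 229.5 / 3600 = 0.06375 kg/s
t_res = M / Q_s = 8.84 ÷ 0.06375 = 138.667 s
D = 50.0 mm = 0.05 m;  h = 5.68 mm = 0.00568 m;  N = 35.4 rpm / 60 = 0.59 rev/s
γ̇ = π D N / h = (π)(0.05)(0.59) / 0.00568 = 16.3164 s⁻¹
ΔT = η·γ̇²·t_res / (ρ·cp) = 1781 · (16.3164)² · 138.667 / (1150 · 1887) = 30.298 K

value=30.30 K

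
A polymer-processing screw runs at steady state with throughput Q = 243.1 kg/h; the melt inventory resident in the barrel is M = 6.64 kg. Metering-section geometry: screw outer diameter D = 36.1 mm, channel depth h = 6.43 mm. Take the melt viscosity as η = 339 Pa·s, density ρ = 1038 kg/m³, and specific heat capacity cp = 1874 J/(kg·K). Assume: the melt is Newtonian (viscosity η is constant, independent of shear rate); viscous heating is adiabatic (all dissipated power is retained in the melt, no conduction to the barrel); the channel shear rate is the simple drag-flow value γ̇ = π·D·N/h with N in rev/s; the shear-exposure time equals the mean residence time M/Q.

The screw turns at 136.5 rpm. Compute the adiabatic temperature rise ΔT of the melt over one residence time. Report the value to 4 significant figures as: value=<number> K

value=27.59 K

Q_s = Q / 3600 = 243.1 / 3600 = 0.0675278 kg/s
t_res = M / Q_s = 6.64 ÷ 0.0675278 = 98.3299 s
Geometry in metres: D = 36.1 mm → 0.0361 m, h = 6.43 mm → 0.00643 m; screw speed N = 136.5 rpm = 2.275 rev/s
γ̇ = π D N / h = (π)(0.0361)(2.275) / 0.00643 = 40.1262 s⁻¹
Adiabatic rise: ΔT = η γ̇² t_res / (ρ cp) = 339·(40.1262)²·98.3299 / (1038·1874) = 27.5914 K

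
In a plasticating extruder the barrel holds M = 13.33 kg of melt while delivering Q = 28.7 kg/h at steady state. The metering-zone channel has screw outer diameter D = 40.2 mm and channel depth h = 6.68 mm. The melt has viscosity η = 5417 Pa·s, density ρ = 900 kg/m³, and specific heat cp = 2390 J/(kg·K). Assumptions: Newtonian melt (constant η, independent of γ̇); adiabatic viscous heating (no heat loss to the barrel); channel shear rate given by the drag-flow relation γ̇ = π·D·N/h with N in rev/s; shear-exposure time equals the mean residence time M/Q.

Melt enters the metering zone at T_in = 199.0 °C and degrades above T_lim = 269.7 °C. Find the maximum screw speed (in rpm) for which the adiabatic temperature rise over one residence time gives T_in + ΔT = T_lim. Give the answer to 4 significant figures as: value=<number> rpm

value=13.00 rpm

Throughput in SI: Q_s = 28.7 kg/h ÷ 3600 s/h = 0.00797222 kg/s
t_res = M / Q_s = 13.33 / 0.00797222 = 1672.06 s
Convert to metres: D = 0.0402 m, h = 0.00668 m
ΔT_a = T_lim − T_in = 269.7 °C − 199.0 °C = 70.7 K
γ̇_max² = ΔT_a·ρ·cp / (η·t_res) = [70.7 × 900 × 2390] / [5417 × 1672.06] = 16.79 s⁻²
Take the square root: γ̇_max = √(16.79) = 4.09756 s⁻¹
N_max = γ̇_max·h / (π·D) = 4.09756 · 0.00668 / (π · 0.0402) = 0.216733 rev/s = 13.004 rpm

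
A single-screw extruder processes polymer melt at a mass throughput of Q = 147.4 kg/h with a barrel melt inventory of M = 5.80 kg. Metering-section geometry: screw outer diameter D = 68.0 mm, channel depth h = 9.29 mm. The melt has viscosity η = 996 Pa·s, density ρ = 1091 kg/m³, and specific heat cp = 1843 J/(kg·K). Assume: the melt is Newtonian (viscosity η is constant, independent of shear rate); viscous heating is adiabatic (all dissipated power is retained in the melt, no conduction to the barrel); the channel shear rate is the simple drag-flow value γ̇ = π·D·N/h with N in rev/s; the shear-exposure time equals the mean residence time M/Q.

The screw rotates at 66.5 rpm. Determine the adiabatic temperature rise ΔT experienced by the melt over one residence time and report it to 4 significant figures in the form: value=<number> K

Convert throughput: Q = 147.4 kg/h = 147.4/3600 = 0.0409444 kg/s
Mean residence time: t_res = M/Q_s = 5.80 kg / 0.0409444 kg/s = 141.655 s
D = 68.0 mm = 0.068 m;  h = 9.29 mm = 0.00929 m;  N = 66.5 rpm / 60 = 1.10833 rev/s
γ̇ = π·D·N / h = π · 0.068 · 1.10833 / 0.00929 = 25.4867 s⁻¹
Adiabatic rise: ΔT = η γ̇² t_res / (ρ cp) = 996·(25.4867)²·141.655 / (1091·1843) = 45.5795 K

value=45.58 K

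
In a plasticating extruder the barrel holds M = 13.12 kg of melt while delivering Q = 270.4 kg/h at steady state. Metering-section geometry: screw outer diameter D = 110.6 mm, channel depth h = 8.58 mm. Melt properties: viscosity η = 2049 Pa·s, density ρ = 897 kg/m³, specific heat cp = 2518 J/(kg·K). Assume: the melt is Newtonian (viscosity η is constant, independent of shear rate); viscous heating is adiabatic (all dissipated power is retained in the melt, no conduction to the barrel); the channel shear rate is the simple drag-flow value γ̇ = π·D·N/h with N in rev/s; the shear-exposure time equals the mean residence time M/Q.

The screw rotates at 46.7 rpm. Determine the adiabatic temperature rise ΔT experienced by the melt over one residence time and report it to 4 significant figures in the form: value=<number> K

Q_s = Q / 3600 = 270.4 / 3600 = 0.0751111 kg/s
Mean residence time: t_res = M/Q_s = 13.12 kg / 0.0751111 kg/s = 174.675 s
Geometry in metres: D = 110.6 mm → 0.1106 m, h = 8.58 mm → 0.00858 m; screw speed N = 46.7 rpm = 0.778333 rev/s
γ̇ = π·D·N / h = π · 0.1106 · 0.778333 / 0.00858 = 31.5198 s⁻¹
Adiabatic rise: ΔT = η γ̇² t_res / (ρ cp) = 2049·(31.5198)²·174.675 / (897·2518) = 157.431 K

value=157.4 K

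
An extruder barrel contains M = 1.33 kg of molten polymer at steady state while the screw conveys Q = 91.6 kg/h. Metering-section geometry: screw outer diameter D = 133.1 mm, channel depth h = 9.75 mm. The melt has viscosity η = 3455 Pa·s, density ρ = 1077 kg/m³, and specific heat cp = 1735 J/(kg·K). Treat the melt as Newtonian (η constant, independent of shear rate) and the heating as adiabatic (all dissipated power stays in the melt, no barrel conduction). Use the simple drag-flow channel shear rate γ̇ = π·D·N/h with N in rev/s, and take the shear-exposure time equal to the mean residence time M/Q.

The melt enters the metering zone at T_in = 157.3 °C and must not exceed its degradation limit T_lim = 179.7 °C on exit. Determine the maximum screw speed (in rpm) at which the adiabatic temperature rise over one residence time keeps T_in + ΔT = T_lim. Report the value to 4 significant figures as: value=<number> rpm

Q_s = Q / 3600 = 91.6 / 3600 = 0.0254444 kg/s
t_res = M / Q_s = 1.33 / 0.0254444 = 52.2707 s
Geometry in SI: D = 133.1 mm → 0.1331 m, h = 9.75 mm → 0.00975 m
ΔT_a = T_lim − T_in = 179.7 − 157.3 = 22.4 K
Invert ΔT = ηγ̇²t_res/(ρcp) for γ̇: γ̇_max² = ΔT_a ρ cp / (η t_res) = 22.4·1077·1735 / (3455·52.2707) = 231.77 s⁻²
γ̇_max = √231.77 = 15.224 s⁻¹
N_max = γ̇_max·h / (π·D) = 15.224 · 0.00975 / (π · 0.1331) = 0.354981 rev/s = 21.2989 rpm

value=21.30 rpm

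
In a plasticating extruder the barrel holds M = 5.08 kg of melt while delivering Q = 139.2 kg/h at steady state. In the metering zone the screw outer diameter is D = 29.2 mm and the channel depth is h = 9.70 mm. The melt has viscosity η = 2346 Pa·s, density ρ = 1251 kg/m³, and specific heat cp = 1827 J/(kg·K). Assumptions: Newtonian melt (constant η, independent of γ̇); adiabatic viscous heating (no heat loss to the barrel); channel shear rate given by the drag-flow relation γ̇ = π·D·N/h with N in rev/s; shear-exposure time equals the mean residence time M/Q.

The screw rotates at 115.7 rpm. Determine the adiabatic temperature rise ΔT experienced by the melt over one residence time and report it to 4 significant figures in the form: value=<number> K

Q_s = Q / 3600 = 139.2 / 3600 = 0.0386667 kg/s
t_res = M / Q_s = 5.08 ÷ 0.0386667 = 131.379 s
Convert to SI: D = 0.0292 m, h = 0.0097 m, N = 115.7/60 = 1.92833 rev/s
γ̇ = π D N / h = (π)(0.0292)(1.92833) / 0.0097 = 18.2366 s⁻¹
ΔT = η·γ̇²·t_res / (ρ·cp) = 2346 · (18.2366)² · 131.379 / (1251 · 1827) = 44.8482 K

value=44.85 K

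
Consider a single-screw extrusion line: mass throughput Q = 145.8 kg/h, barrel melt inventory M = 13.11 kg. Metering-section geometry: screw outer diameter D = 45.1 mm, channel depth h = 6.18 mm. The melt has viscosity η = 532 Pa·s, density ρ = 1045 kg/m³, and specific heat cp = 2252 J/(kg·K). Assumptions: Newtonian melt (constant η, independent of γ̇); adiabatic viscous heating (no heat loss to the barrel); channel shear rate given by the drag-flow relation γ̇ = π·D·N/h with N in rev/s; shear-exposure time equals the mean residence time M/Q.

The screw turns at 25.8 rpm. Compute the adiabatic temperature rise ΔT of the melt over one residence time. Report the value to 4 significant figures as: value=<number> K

value=7.112 K

Q_s = Q / 3600 = 145.8 / 3600 = 0.0405 kg/s
t_res = M / Q_s = 13.11 / 0.0405 = 323.704 s
Geometry in metres: D = 45.1 mm → 0.0451 m, h = 6.18 mm → 0.00618 m; screw speed N = 25.8 rpm = 0.43 rev/s
γ̇ = π D N / h = (π)(0.0451)(0.43) / 0.00618 = 9.8584 s⁻¹
ΔT = η·γ̇²·t_res/(ρ·cp) = [532 × 9.8584² × 323.704] / [1045 × 2252] = 7.11193 K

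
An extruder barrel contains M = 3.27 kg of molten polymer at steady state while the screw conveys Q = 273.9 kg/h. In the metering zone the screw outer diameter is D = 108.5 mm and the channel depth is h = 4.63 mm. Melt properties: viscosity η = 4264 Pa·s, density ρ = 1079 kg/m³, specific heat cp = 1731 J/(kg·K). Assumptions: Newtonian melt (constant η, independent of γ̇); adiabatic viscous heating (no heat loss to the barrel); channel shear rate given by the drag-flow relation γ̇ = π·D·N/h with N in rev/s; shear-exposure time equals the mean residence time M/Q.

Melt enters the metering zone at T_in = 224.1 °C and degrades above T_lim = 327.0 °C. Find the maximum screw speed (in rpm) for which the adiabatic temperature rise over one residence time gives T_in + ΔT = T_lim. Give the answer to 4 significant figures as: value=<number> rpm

value=26.39 rpm

Convert throughput: Q = 273.9 kg/h = 273.9/3600 = 0.0760833 kg/s
t_res = M / Q_s = 3.27 ÷ 0.0760833 = 42.9792 s
D = 108.5 mm = 0.1085 m;  h = 4.63 mm = 0.00463 m
ΔT_a = T_lim − T_in = 327.0 °C − 224.1 °C = 102.9 K
γ̇_max² = ΔT_a·ρ·cp/(η·t_res) = 102.9·1079·1731/(4264·42.9792) = 1048.72 s⁻²
γ̇_max = √1048.72 = 32.3839 s⁻¹
N_max = γ̇_max·h / (π·D) = 32.3839 · 0.00463 / (π · 0.1085) = 0.439876 rev/s = 26.3926 rpm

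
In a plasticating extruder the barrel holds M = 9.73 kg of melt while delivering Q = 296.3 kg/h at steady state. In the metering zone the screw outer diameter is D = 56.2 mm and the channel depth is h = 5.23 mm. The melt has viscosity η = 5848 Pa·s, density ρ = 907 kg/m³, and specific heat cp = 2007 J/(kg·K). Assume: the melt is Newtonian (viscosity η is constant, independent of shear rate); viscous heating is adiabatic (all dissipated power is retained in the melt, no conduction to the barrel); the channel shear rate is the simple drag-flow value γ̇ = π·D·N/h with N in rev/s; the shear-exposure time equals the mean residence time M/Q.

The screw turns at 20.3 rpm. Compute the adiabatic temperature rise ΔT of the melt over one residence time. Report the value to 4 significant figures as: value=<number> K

Q_s = Q / 3600 = 296.3 / 3600 = 0.0823056 kg/s
t_res = M / Q_s = 9.73 / 0.0823056 = 118.218 s
Convert to SI: D = 0.0562 m, h = 0.00523 m, N = 20.3/60 = 0.338333 rev/s
Shear rate: γ̇ = πDN/h = π·0.0562·0.338333/0.00523 = 11.4217 s⁻¹
Adiabatic rise: ΔT = η γ̇² t_res / (ρ cp) = 5848·(11.4217)²·118.218 / (907·2007) = 49.5444 K

value=49.54 K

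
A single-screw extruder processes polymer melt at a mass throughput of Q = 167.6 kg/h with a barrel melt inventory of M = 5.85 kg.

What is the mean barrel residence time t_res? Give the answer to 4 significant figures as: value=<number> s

value=125.7 s

Q_s = Q / 3600 = 167.6 / 3600 = 0.0465556 kg/s
Mean residence time: t_res = M/Q_s = 5.85 kg / 0.0465556 kg/s = 125.656 s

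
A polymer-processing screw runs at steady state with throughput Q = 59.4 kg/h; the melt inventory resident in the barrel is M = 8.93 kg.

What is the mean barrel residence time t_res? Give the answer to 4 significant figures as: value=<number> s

value=541.2 s

Q_s = Q / 3600 = 59.4 / 3600 = 0.0165 kg/s
Mean residence time: t_res = M/Q_s = 8.93 kg / 0.0165 kg/s = 541.212 s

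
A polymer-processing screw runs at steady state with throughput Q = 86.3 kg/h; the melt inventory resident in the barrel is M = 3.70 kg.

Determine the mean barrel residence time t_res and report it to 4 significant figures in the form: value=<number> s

value=154.3 s

Q_s = Q / 3600 = 86.3 / 3600 = 0.0239722 kg/s
t_res = M / Q_s = 3.70 ÷ 0.0239722 = 154.345 s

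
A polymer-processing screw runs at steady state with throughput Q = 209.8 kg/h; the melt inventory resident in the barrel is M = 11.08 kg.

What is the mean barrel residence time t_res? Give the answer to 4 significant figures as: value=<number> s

value=190.1 s

Throughput in SI: Q_s = 209.8 kg/h ÷ 3600 s/h = 0.0582778 kg/s
t_res = M / Q_s = 11.08 / 0.0582778 = 190.124 s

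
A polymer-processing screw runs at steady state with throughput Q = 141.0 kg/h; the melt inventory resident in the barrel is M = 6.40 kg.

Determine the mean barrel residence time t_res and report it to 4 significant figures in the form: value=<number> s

value=163.4 s

Convert throughput: Q = 141.0 kg/h = 141.0/3600 = 0.0391667 kg/s
t_res = M / Q_s = 6.40 ÷ 0.0391667 = 163.404 s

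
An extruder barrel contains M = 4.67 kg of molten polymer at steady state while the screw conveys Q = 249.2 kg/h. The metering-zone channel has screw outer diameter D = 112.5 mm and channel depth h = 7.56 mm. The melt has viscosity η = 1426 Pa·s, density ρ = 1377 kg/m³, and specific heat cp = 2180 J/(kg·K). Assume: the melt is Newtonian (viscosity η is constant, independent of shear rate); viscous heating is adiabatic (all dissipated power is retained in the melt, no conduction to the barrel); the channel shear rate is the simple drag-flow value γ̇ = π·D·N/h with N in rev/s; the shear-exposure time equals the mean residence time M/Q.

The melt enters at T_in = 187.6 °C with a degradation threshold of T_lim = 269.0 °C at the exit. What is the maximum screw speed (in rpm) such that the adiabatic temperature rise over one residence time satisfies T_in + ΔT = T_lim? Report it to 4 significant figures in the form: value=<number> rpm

Throughput in SI: Q_s = 249.2 kg/h ÷ 3600 s/h = 0.0692222 kg/s
t_res = M / Q_s = 4.67 ÷ 0.0692222 = 67.4639 s
Convert to metres: D = 0.1125 m, h = 0.00756 m
ΔT_a = T_lim − T_in = 269.0 °C − 187.6 °C = 81.4 K
Invert ΔT = ηγ̇²t_res/(ρcp) for γ̇: γ̇_max² = ΔT_a ρ cp / (η t_res) = 81.4·1377·2180 / (1426·67.4639) = 2539.94 s⁻²
Take the square root: γ̇_max = √(2539.94) = 50.3978 s⁻¹
N_max = γ̇_max·h / (π·D) = 50.3978 · 0.00756 / (π · 0.1125) = 1.07803 rev/s = 64.6819 rpm

value=64.68 rpm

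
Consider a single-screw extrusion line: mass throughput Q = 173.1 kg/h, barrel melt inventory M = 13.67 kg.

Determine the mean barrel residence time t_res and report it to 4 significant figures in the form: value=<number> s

value=284.3 s

Throughput in SI: Q_s = 173.1 kg/h ÷ 3600 s/h = 0.0480833 kg/s
t_res = M / Q_s = 13.67 ÷ 0.0480833 = 284.298 s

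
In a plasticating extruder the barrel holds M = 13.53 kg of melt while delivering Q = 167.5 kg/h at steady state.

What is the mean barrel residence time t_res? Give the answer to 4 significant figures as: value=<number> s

Convert throughput: Q = 167.5 kg/h = 167.5/3600 = 0.0465278 kg/s
t_res = M / Q_s = 13.53 ÷ 0.0465278 = 290.794 s

value=290.8 s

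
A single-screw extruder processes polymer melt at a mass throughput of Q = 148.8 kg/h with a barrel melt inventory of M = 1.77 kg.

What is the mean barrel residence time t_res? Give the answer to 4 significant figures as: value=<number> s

Convert throughput: Q = 148.8 kg/h = 148.8/3600 = 0.0413333 kg/s
t_res = M / Q_s = 1.77 ÷ 0.0413333 = 42.8226 s

value=42.82 s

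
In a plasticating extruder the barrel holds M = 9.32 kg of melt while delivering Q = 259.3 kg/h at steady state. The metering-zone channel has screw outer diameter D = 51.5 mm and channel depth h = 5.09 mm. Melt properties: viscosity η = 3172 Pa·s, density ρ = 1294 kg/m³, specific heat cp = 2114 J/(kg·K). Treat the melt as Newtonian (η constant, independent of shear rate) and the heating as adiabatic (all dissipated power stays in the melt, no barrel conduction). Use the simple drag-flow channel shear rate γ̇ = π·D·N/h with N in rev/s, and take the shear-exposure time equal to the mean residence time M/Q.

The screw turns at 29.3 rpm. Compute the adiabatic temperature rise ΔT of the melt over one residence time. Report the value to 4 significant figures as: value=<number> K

value=36.15 K

Throughput in SI: Q_s = 259.3 kg/h ÷ 3600 s/h = 0.0720278 kg/s
t_res = M / Q_s = 9.32 / 0.0720278 = 129.395 s
D = 51.5 mm = 0.0515 m;  h = 5.09 mm = 0.00509 m;  N = 29.3 rpm / 60 = 0.488333 rev/s
γ̇ = π D N / h = (π)(0.0515)(0.488333) / 0.00509 = 15.5223 s⁻¹
Adiabatic rise: ΔT = η γ̇² t_res / (ρ cp) = 3172·(15.5223)²·129.395 / (1294·2114) = 36.1511 K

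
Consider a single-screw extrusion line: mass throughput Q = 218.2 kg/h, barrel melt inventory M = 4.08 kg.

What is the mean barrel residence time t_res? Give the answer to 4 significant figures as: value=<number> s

Convert throughput: Q = 218.2 kg/h = 218.2/3600 = 0.0606111 kg/s
Mean residence time: t_res = M/Q_s = 4.08 kg / 0.0606111 kg/s = 67.3144 s

value=67.31 s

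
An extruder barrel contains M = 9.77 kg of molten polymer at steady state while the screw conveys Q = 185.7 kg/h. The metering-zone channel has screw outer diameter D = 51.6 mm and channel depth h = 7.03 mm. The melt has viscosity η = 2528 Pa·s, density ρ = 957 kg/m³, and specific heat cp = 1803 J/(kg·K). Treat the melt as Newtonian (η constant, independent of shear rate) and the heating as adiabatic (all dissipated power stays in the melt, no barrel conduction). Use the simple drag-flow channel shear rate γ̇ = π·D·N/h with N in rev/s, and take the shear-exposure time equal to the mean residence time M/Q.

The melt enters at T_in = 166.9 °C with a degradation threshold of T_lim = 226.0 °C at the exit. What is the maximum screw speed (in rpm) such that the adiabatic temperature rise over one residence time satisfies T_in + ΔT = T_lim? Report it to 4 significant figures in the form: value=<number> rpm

value=37.97 rpm

Q_s = Q / 3600 = 185.7 / 3600 = 0.0515833 kg/s
t_res = M / Q_s = 9.77 ÷ 0.0515833 = 189.402 s
Geometry in SI: D = 51.6 mm → 0.0516 m, h = 7.03 mm → 0.00703 m
Allowable rise: ΔT_a = T_lim − T_in = 226.0 − 166.9 = 59.1 K
γ̇_max² = ΔT_a·ρ·cp/(η·t_res) = 59.1·957·1803/(2528·189.402) = 212.977 s⁻²
Take the square root: γ̇_max = √(212.977) = 14.5937 s⁻¹
Solve γ̇ = πDN/h for N: N_max = γ̇_max·h/(π·D) = 14.5937 × 0.00703 / (π × 0.0516) = 0.632881 rev/s = 37.9729 rpm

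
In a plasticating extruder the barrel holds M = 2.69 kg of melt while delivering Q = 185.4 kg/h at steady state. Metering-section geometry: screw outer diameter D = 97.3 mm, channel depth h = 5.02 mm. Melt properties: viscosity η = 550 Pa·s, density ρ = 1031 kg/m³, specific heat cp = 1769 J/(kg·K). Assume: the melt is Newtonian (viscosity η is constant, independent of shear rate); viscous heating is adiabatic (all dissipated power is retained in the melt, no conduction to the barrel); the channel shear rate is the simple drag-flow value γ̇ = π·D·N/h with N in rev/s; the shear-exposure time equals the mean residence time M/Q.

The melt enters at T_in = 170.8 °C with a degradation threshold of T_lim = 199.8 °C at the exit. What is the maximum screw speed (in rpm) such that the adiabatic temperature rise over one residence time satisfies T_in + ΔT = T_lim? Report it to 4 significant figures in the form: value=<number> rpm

value=42.28 rpm

Throughput in SI: Q_s = 185.4 kg/h ÷ 3600 s/h = 0.0515 kg/s
t_res = M / Q_s = 2.69 / 0.0515 = 52.233 s
D = 97.3 mm = 0.0973 m;  h = 5.02 mm = 0.00502 m
Allowable rise: ΔT_a = T_lim − T_in = 199.8 − 170.8 = 29 K
Invert ΔT = ηγ̇²t_res/(ρcp) for γ̇: γ̇_max² = ΔT_a ρ cp / (η t_res) = 29·1031·1769 / (550·52.233) = 1841.1 s⁻²
γ̇_max = √1841.1 = 42.908 s⁻¹
N_max = γ̇_max h / (πD) = 42.908·0.00502/(π·0.0973) = 0.70466 rev/s → ×60 = 42.2796 rpm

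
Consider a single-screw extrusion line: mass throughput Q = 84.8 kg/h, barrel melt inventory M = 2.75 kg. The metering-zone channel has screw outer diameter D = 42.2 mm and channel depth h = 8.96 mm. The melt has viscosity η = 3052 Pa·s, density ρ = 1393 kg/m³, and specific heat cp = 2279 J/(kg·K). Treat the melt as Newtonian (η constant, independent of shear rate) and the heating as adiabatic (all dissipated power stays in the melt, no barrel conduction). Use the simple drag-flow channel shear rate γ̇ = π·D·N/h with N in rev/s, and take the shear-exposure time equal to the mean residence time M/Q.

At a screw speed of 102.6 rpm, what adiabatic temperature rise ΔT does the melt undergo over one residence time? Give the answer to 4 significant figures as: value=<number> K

Q_s = Q / 3600 = 84.8 / 3600 = 0.0235556 kg/s
Mean residence time: t_res = M/Q_s = 2.75 kg / 0.0235556 kg/s = 116.745 s
Convert to SI: D = 0.0422 m, h = 0.00896 m, N = 102.6/60 = 1.71 rev/s
γ̇ = π·D·N / h = π · 0.0422 · 1.71 / 0.00896 = 25.3017 s⁻¹
ΔT = η·γ̇²·t_res/(ρ·cp) = [3052 × 25.3017² × 116.745] / [1393 × 2279] = 71.8504 K

value=71.85 K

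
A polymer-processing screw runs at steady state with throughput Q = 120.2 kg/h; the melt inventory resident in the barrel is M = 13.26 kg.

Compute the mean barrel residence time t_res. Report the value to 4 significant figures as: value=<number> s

Throughput in SI: Q_s = 120.2 kg/h ÷ 3600 s/h = 0.0333889 kg/s
t_res = M / Q_s = 13.26 / 0.0333889 = 397.138 s

value=397.1 s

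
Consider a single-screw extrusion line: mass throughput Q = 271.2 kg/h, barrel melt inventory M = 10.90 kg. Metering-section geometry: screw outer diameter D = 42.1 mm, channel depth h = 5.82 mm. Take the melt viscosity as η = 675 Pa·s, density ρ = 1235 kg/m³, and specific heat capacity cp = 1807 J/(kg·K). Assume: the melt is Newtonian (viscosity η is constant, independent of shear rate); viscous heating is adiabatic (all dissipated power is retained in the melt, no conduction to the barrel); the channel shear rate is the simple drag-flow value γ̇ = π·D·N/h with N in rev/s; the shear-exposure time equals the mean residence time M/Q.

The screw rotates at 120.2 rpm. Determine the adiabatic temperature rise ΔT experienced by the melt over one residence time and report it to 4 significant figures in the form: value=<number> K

Q_s = Q / 3600 = 271.2 / 3600 = 0.0753333 kg/s
t_res = M / Q_s = 10.90 ÷ 0.0753333 = 144.69 s
Geometry in metres: D = 42.1 mm → 0.0421 m, h = 5.82 mm → 0.00582 m; screw speed N = 120.2 rpm = 2.00333 rev/s
γ̇ = π D N / h = (π)(0.0421)(2.00333) / 0.00582 = 45.5263 s⁻¹
ΔT = η·γ̇²·t_res / (ρ·cp) = 675 · (45.5263)² · 144.69 / (1235 · 1807) = 90.7073 K

value=90.71 K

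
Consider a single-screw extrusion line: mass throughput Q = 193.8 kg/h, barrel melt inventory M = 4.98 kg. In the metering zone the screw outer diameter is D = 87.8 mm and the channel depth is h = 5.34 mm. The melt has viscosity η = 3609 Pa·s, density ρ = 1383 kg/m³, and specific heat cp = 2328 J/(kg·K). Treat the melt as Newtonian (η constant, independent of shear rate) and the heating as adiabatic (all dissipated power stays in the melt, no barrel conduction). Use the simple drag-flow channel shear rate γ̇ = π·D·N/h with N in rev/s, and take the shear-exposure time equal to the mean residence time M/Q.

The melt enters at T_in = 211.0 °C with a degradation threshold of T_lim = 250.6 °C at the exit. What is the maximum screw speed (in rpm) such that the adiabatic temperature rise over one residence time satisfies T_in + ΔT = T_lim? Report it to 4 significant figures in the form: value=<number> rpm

Convert throughput: Q = 193.8 kg/h = 193.8/3600 = 0.0538333 kg/s
t_res = M / Q_s = 4.98 ÷ 0.0538333 = 92.5077 s
D = 87.8 mm = 0.0878 m;  h = 5.34 mm = 0.00534 m
ΔT_a = T_lim − T_in = 250.6 °C − 211.0 °C = 39.6 K
γ̇_max² = ΔT_a·ρ·cp / (η·t_res) = [39.6 × 1383 × 2328] / [3609 × 92.5077] = 381.887 s⁻²
γ̇_max = √381.887 = 19.5419 s⁻¹
N_max = γ̇_max h / (πD) = 19.5419·0.00534/(π·0.0878) = 0.378325 rev/s → ×60 = 22.6995 rpm

value=22.70 rpm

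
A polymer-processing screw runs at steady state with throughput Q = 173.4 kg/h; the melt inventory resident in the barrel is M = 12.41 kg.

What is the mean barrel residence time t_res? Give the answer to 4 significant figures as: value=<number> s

Throughput in SI: Q_s = 173.4 kg/h ÷ 3600 s/h = 0.0481667 kg/s
t_res = M / Q_s = 12.41 ÷ 0.0481667 = 257.647 s

value=257.6 s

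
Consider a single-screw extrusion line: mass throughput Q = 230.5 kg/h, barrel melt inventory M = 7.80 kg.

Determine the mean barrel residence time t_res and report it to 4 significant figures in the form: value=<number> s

Q_s = Q / 3600 = 230.5 / 3600 = 0.0640278 kg/s
t_res = M / Q_s = 7.80 / 0.0640278 = 121.822 s

value=121.8 s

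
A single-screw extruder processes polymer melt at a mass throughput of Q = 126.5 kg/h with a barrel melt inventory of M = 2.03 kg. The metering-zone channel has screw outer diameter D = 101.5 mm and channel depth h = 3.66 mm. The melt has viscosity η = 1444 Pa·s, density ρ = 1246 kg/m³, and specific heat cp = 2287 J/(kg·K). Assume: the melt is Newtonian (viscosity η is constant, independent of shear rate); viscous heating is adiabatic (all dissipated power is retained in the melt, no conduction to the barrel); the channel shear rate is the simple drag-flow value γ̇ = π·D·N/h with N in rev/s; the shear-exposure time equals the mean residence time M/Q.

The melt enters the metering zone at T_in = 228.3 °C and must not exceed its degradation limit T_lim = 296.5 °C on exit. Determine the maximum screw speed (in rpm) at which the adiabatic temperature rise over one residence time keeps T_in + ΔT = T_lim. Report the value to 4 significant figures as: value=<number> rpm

value=33.24 rpm

Convert throughput: Q = 126.5 kg/h = 126.5/3600 = 0.0351389 kg/s
Mean residence time: t_res = M/Q_s = 2.03 kg / 0.0351389 kg/s = 57.7708 s
Convert to metres: D = 0.1015 m, h = 0.00366 m
ΔT_a = T_lim − T_in = 296.5 °C − 228.3 °C = 68.2 K
γ̇_max² = ΔT_a·ρ·cp / (η·t_res) = [68.2 × 1246 × 2287] / [1444 × 57.7708] = 2329.66 s⁻²
γ̇_max = √2329.66 = 48.2666 s⁻¹
Solve γ̇ = πDN/h for N: N_max = γ̇_max·h/(π·D) = 48.2666 × 0.00366 / (π × 0.1015) = 0.554003 rev/s = 33.2402 rpm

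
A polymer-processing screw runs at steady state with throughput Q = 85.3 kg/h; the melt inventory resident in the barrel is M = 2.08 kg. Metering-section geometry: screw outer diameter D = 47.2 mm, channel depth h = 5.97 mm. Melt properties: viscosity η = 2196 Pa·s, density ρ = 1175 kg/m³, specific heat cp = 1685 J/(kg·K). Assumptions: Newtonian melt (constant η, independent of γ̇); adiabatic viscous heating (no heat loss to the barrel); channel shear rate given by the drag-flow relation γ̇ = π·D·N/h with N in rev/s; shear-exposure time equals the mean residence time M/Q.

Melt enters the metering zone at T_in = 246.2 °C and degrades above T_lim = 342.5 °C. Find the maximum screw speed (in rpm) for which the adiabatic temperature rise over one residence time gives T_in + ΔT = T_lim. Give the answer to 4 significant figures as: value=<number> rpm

value=75.97 rpm

Q_s = Q / 3600 = 85.3 / 3600 = 0.0236944 kg/s
Mean residence time: t_res = M/Q_s = 2.08 kg / 0.0236944 kg/s = 87.7843 s
Convert to metres: D = 0.0472 m, h = 0.00597 m
ΔT_a = T_lim − T_in = 342.5 − 246.2 = 96.3 K
γ̇_max² = ΔT_a·ρ·cp / (η·t_res) = [96.3 × 1175 × 1685] / [2196 × 87.7843] = 989.042 s⁻²
γ̇_max = sqrt(989.042) = 31.449 s⁻¹
N_max = γ̇_max·h / (π·D) = 31.449 · 0.00597 / (π · 0.0472) = 1.26616 rev/s = 75.9698 rpm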